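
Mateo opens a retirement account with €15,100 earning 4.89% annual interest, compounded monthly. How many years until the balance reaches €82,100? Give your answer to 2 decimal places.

34.70 years

(1 + 0.004075)^(12t) = 82,100/15,100 = 5.4371.
12t·ln(1 + 0.004075) = ln(5.4371); 12t = 1.6932/0.00406672 ≈ 416.3659.
t ≈ 34.6972 years.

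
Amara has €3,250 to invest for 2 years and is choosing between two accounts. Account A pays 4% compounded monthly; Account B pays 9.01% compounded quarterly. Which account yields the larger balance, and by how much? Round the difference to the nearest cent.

Account B, by €363.75

Account A growth factor: (1 + 0.04/12)^24 ≈ 1.083142959; balance ≈ 3,520.2146.
Account B growth factor: (1 + 0.022525)^8 ≈ 1.19506487; balance ≈ 3,883.9608.
Account B is larger by 363.7462.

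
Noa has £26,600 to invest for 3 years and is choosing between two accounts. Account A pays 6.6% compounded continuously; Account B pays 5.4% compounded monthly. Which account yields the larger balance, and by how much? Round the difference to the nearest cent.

Account A, by £1,157.88

A: e^(0.066·3) = e^0.198 ≈ 1.2189623938, so 26,600 × 1.2189623938 ≈ 32,424.3997.
B: (1 + 0.0045)^36 ≈ 1.1754329994, so 26,600 × 1.1754329994 ≈ 31,266.5178.
Difference ≈ 1,157.8819 in favor of A.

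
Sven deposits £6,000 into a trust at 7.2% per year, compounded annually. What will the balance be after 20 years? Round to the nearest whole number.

Growth factor = (1 + 0.072)^20 ≈ 4.016943351.
A ≈ 6,000 × 4.016943351 ≈ 24,101.6601.

£24,102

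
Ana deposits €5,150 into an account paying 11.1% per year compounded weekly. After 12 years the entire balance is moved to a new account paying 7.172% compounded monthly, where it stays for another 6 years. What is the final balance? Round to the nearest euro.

€29,923

Phase 1: 5,150·(1 + 0.111/52)^624 ≈ 19,483.6778.
Phase 2: 19,483.6778·(1 + 0.07172/12)^72 ≈ 29,922.6657.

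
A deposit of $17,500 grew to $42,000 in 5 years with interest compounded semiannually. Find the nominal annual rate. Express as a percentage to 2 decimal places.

The 10-period growth factor is 42,000/17,500 = 2.4.
r/2 = 2.4^(1/10) − 1 ≈ 0.0914934, so r ≈ 2·0.0914934 = 18.29869%.

18.30%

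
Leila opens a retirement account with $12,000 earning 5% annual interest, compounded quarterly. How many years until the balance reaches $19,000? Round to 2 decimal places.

(1 + 0.0125)^(4t) = 19,000/12,000 = 1.5833.
4t·ln(1 + 0.0125) = ln(1.5833); 4t = 0.45953/0.0124225 ≈ 36.9919.
t ≈ 9.2480 years.

9.25 years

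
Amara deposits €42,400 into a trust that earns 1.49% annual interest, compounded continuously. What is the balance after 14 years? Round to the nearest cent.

€52,234.77

A = P·e^(rt) = 42,400·e^(0.0149·14) = 42,400·e^0.2086.
e^0.2086 ≈ 1.2319521191, so A ≈ 52,234.7699.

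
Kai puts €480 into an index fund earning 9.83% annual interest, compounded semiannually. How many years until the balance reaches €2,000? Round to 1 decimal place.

14.9 years

We need (1 + 0.04915)^(2t) = 4.1667, so 2t = ln 4.1667 / ln 1.04915 ≈ 29.7438.
t ≈ 29.7438/2 = 14.8719 years.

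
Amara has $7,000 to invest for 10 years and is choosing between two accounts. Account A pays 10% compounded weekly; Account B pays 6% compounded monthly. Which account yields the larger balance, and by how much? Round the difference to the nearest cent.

Account A, by $6,273.93

Account A growth factor: (1 + 0.1/52)^520 ≈ 2.715672695; balance ≈ 19,009.7089.
Account B growth factor: (1 + 0.005)^120 ≈ 1.819396734; balance ≈ 12,735.7771.
Account A is larger by 6,273.9317.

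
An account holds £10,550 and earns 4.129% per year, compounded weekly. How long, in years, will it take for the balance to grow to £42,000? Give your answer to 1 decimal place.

We need (1 + 0.000794038)^(52t) = 3.981, so 52t = ln 3.981 / ln 1.000794 ≈ 1740.5859.
t ≈ 1740.5859/52 = 33.4728 years.

33.5 years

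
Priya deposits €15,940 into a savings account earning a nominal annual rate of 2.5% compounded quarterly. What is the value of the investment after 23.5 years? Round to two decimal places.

Periodic rate = 2.5%/4 = 0.00625; periods = 4·23.5 = 94.
A = 15,940·(1 + 0.00625)^94 ≈ 15,940·1.796197044 ≈ 28,631.3809.

€28,631.38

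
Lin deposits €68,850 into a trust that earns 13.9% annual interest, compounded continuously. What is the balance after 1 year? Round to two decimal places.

€79,117.19

A = P·e^(rt) = 68,850·e^(0.139·1) = 68,850·e^0.139.
e^0.139 ≈ 1.1491241, so A ≈ 79,117.1943.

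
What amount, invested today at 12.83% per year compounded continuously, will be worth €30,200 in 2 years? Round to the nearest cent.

€23,365.06

P = A·e^(−rt) = 30,200·e^(−0.2566).
e^(−0.2566) ≈ 0.77367762293, so P ≈ 23,365.0642.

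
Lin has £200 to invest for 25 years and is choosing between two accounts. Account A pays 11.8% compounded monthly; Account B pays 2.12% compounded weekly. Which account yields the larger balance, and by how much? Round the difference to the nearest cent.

A: (1 + 0.118/12)^300 ≈ 18.83261525, so 200 × 18.83261525 ≈ 3,766.5231.
B: (1 + 0.0212/52)^1300 ≈ 1.69874882, so 200 × 1.69874882 ≈ 339.7498.
Difference ≈ 3,426.7733 in favor of A.

Account A, by £3,426.77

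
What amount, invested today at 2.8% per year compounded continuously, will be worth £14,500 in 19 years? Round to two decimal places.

P = A·e^(−rt) = 14,500·e^(−0.532).
e^(−0.532) ≈ 0.58742893616, so P ≈ 8,517.7196.

£8,517.72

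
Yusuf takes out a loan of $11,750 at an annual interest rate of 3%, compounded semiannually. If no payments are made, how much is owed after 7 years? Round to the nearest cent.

Growth factor = (1 + 0.015)^14 ≈ 1.2317557307.
A ≈ 11,750 × 1.2317557307 ≈ 14,473.1298.

$14,473.13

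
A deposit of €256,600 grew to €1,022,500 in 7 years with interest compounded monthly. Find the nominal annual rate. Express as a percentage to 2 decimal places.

The 84-period growth factor is 1,022,500/256,600 = 3.9848.
r/12 = 3.9848^(1/84) − 1 ≈ 0.0165944, so r ≈ 12·0.0165944 = 19.91324%.

19.91%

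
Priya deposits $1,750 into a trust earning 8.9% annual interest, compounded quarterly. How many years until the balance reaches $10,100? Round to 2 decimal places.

We need (1 + 0.02225)^(4t) = 5.7714, so 4t = ln 5.7714 / ln 1.02225 ≈ 79.6562.
t ≈ 79.6562/4 = 19.9140 years.

19.91 years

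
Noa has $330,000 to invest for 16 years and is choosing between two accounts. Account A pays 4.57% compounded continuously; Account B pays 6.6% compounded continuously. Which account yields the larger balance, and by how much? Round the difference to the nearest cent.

A: e^(0.0457·16) = e^0.7312 ≈ 2.07757219906, so 330,000 × 2.07757219906 ≈ 685,598.8257.
B: e^(0.066·16) = e^1.056 ≈ 2.87484856552, so 330,000 × 2.87484856552 ≈ 948,700.0266.
Difference ≈ 263,101.2009 in favor of B.

Account B, by $263,101.20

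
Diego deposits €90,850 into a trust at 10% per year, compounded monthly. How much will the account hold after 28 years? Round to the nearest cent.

Growth factor = (1 + 0.1/12)^336 ≈ 16.25495435573.
A ≈ 90,850 × 16.25495435573 ≈ 1,476,762.6032.

€1,476,762.60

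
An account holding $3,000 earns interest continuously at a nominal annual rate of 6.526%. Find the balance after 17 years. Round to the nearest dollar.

A = P·e^(rt) = 3,000·e^(0.06526·17) = 3,000·e^1.10942.
e^1.10942 ≈ 3.032598977, so A ≈ 9,097.7969.

$9,098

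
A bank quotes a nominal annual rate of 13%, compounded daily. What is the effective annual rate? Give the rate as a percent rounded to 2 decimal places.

EAR = (1 + 13%/365)^365 − 1 = (1 + 0.000356164)^365 − 1.
(1 + 0.000356164)^365 ≈ 1.138802, so EAR ≈ 13.88020%.

13.88%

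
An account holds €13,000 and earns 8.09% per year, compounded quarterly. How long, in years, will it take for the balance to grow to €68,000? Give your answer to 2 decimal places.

We need (1 + 0.020225)^(4t) = 5.2308, so 4t = ln 5.2308 / ln 1.020225 ≈ 82.6321.
t ≈ 82.6321/4 = 20.6580 years.

20.66 years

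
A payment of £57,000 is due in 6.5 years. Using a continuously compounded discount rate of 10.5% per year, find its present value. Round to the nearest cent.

£28,805.07

P = A·e^(−rt) = 57,000·e^(−0.6825).
e^(−0.6825) ≈ 0.50535203174, so P ≈ 28,805.0658.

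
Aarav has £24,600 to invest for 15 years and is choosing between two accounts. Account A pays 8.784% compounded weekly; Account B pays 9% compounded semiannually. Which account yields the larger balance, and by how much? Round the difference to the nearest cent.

A: (1 + 0.08784/52)^780 ≈ 3.7302989819, so 24,600 × 3.7302989819 ≈ 91,765.3550.
B: (1 + 0.045)^30 ≈ 3.7453181345, so 24,600 × 3.7453181345 ≈ 92,134.8261.
Difference ≈ 369.4712 in favor of B.

Account B, by £369.47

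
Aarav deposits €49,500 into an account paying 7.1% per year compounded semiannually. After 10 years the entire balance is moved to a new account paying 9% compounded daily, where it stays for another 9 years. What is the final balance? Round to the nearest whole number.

Phase 1: 49,500·(1 + 0.0355)^20 ≈ 99,450.5670.
Phase 2: 99,450.5670·(1 + 0.09/365)^3285 ≈ 223,533.4037.

€223,533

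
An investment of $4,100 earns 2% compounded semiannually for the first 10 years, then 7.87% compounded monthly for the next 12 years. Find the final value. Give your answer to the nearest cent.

$12,823.89

After 10 years at 2%: 4,100 × 1.2201900399 ≈ 5,002.7792.
Then 12 years at 7.87%: 5,002.7792 × 2.5633541836 ≈ 12,823.8949.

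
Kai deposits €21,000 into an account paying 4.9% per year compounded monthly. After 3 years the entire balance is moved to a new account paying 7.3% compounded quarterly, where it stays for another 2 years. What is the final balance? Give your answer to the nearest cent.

€28,103.86

After 3 years at 4.9%: 21,000 × 1.1580073074 ≈ 24,318.1535.
Then 2 years at 7.3%: 24,318.1535 × 1.1556740194 ≈ 28,103.8581.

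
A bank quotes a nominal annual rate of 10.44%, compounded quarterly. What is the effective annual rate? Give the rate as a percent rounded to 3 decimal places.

10.856%

EAR = (1 + 10.44%/4)^4 − 1 = (1 + 0.0261)^4 − 1.
(1 + 0.0261)^4 ≈ 1.108559, so EAR ≈ 10.85588%.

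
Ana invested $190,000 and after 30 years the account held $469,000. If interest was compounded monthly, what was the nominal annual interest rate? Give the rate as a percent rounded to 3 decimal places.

3.016%

The 360-period growth factor is 469,000/190,000 = 2.46842.
r/12 = 2.46842^(1/360) − 1 ≈ 0.00251309, so r ≈ 12·0.00251309 = 3.01571%.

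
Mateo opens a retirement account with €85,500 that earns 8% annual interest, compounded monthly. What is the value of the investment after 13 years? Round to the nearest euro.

€241,065

Periodic rate = 8%/12 = 0.00666667; periods = 12·13 = 156.
A = 85,500·(1 + 0.08/12)^156 ≈ 85,500·2.81946926719 ≈ 241,064.6223.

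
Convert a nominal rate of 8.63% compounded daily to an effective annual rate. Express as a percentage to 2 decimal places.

9.01%

EAR = (1 + 8.63%/365)^365 − 1 = (1 + 0.000236438)^365 − 1.
(1 + 0.000236438)^365 ≈ 1.090122, so EAR ≈ 9.01222%.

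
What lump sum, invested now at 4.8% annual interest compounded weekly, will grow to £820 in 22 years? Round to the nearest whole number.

£285

Periodic rate = 4.8%/52 = 0.000923077; 1144 periods.
P = 820/(1 + 0.048/52)^1144 ≈ 820/2.87344861 ≈ 285.3714.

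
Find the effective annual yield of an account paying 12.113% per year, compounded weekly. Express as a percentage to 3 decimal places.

EAR = (1 + 12.113%/52)^52 − 1 = (1 + 0.00232942)^52 − 1.
(1 + 0.00232942)^52 ≈ 1.128613, so EAR ≈ 12.86127%.

12.861%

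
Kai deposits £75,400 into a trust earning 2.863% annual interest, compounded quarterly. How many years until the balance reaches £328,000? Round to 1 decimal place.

51.5 years

We need (1 + 0.0071575)^(4t) = 4.3501, so 4t = ln 4.3501 / ln 1.007157 ≈ 206.1420.
t ≈ 206.1420/4 = 51.5355 years.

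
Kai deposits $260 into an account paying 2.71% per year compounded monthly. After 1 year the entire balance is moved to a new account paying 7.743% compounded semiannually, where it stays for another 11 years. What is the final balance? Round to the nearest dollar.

$616

After 1 years at 2.71%: 260 × 1.02743915 ≈ 267.1342.
Then 11 years at 7.743%: 267.1342 × 2.30632694 ≈ 616.0988.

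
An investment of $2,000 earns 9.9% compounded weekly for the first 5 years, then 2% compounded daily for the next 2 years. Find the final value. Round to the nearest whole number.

$3,413

Phase 1: 2,000·(1 + 0.099/52)^260 ≈ 3,279.4528.
Phase 2: 3,279.4528·(1 + 0.02/365)^730 ≈ 3,413.2861.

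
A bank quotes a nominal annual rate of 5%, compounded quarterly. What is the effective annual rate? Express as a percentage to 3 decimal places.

5.095%

One year is 4 periods at 0.0125 each: (1 + 0.0125)^4 ≈ 1.050945.
EAR = 1.050945 − 1 ≈ 5.09453%.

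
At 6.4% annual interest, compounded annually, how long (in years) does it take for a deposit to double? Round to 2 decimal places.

11.17 years

(1 + 0.064)^t = 2.
t = ln 2 / ln(1 + 0.064) ≈ 0.69315/0.0620354 ≈ 11.1734.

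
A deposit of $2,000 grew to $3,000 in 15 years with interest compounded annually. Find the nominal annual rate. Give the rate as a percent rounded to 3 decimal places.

The 15-period growth factor is 3,000/2,000 = 1.5.
r = 1.5^(1/15) − 1 ≈ 0.0273997, i.e. 2.73997%.

2.740%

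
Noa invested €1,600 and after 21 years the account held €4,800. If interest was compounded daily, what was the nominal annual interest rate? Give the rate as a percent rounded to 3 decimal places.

5.232%

The 7665-period growth factor is 4,800/1,600 = 3.
r/365 = 3^(1/7665) − 1 ≈ 0.000143339, so r ≈ 365·0.000143339 = 5.23186%.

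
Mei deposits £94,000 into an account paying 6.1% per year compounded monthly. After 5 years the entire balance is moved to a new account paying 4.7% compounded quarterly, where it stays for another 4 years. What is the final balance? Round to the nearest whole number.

After 5 years at 6.1%: 94,000 × 1.35557729123 ≈ 127,424.2654.
Then 4 years at 4.7%: 127,424.2654 × 1.20551164246 ≈ 153,611.4354.

£153,611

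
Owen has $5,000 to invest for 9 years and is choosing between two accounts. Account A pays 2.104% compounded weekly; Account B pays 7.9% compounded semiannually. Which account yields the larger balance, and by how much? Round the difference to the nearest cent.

Account B, by $3,999.64

A: (1 + 0.02104/52)^468 ≈ 1.208429643, so 5,000 × 1.208429643 ≈ 6,042.1482.
B: (1 + 0.0395)^18 ≈ 2.0083568691, so 5,000 × 2.0083568691 ≈ 10,041.7843.
Difference ≈ 3,999.6361 in favor of B.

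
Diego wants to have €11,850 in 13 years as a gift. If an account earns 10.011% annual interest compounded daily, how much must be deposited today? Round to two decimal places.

Periodic rate = 10.011%/365 = 0.000274274; 4745 periods.
P = 11,850/(1 + 0.10011/365)^4745 ≈ 11,850/3.6738918818 ≈ 3,225.4624.

€3,225.46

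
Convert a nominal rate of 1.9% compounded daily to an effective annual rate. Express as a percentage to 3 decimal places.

EAR = (1 + 1.9%/365)^365 − 1 = (1 + 0.0000520548)^365 − 1.
(1 + 0.0000520548)^365 ≈ 1.019181, so EAR ≈ 1.91811%.

1.918%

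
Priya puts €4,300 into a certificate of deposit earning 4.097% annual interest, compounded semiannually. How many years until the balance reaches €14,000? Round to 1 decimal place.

We need (1 + 0.020485)^(2t) = 3.2558, so 2t = ln 3.2558 / ln 1.020485 ≈ 58.2129.
t ≈ 58.2129/2 = 29.1065 years.

29.1 years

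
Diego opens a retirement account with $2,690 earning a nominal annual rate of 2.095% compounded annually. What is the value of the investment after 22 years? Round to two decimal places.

$4,244.74

Annual rate = 2.095% = 0.02095; years = 22.
A = 2,690·(1 + 0.02095)^22 ≈ 2,690·1.577968816 ≈ 4,244.7361.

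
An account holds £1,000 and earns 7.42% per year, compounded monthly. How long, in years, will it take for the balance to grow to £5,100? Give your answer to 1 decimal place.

22.0 years

(1 + 0.00618333)^(12t) = 5,100/1,000 = 5.1.
12t·ln(1 + 0.00618333) = ln(5.1); 12t = 1.6292/0.00616429 ≈ 264.3028.
t ≈ 22.0252 years.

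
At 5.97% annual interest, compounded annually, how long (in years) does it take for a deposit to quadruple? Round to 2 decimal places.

(1 + 0.0597)^t = 4.
t = ln 4 / ln(1 + 0.0597) ≈ 1.3863/0.0579858 ≈ 23.9075.

23.91 years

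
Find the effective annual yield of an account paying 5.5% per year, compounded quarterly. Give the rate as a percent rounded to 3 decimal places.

5.614%

EAR = (1 + 5.5%/4)^4 − 1 = (1 + 0.01375)^4 − 1.
(1 + 0.01375)^4 ≈ 1.056145, so EAR ≈ 5.61448%.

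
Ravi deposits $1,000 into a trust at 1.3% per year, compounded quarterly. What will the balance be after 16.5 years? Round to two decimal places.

$1,238.81

Growth factor = (1 + 0.00325)^66 ≈ 1.238811176.
A ≈ 1,000 × 1.238811176 ≈ 1,238.8112.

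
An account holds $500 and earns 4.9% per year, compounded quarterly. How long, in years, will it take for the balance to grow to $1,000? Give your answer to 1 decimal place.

14.2 years

(1 + 0.01225)^(4t) = 1,000/500 = 2.
4t·ln(1 + 0.01225) = ln(2); 4t = 0.69315/0.0121756 ≈ 56.9293.
t ≈ 14.2323 years.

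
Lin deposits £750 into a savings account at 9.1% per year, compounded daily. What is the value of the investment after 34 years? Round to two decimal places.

£16,542.49

Periodic rate = 9.1%/365 = 0.000249315; periods = 365·34 = 12410.
A = 750·(1 + 0.091/365)^12410 ≈ 750·22.056655072 ≈ 16,542.4913.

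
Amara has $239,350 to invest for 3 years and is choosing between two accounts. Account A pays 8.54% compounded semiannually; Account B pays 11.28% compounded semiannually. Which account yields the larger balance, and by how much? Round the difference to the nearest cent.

Account B, by $25,060.09

Account A growth factor: (1 + 0.0427)^6 ≈ 1.28515716323; balance ≈ 307,602.3670.
Account B growth factor: (1 + 0.0564)^6 ≈ 1.38985775677; balance ≈ 332,662.4541.
Account B is larger by 25,060.0871.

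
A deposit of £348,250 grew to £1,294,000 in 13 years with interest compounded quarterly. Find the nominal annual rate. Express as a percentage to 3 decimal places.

10.225%

The 52-period growth factor is 1,294,000/348,250 = 3.71572.
r/4 = 3.71572^(1/52) − 1 ≈ 0.0255631, so r ≈ 4·0.0255631 = 10.22522%.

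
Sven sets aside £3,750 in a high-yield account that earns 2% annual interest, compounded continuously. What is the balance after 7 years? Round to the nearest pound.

£4,314

A = P·e^(rt) = 3,750·e^(0.02·7) = 3,750·e^0.14.
e^0.14 ≈ 1.150273799, so A ≈ 4,313.5267.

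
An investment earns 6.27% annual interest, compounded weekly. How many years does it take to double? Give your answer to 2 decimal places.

11.06 years

(1 + 0.00120577)^(52t) = 2.
52t = ln 2 / ln(1 + 0.00120577) ≈ 0.69315/0.00120504 ≈ 575.2054.
t ≈ 11.0616.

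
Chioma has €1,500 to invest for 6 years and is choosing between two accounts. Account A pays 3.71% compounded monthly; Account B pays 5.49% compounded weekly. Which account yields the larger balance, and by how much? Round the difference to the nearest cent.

Account B, by €211.50

Account A growth factor: (1 + 0.0371/12)^72 ≈ 1.248891809; balance ≈ 1,873.3377.
Account B growth factor: (1 + 0.0549/52)^312 ≈ 1.389892265; balance ≈ 2,084.8384.
Account B is larger by 211.5007.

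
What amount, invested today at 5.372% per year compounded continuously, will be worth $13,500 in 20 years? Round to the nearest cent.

$4,610.29

P = A·e^(−rt) = 13,500·e^(−1.0744).
e^(−1.0744) ≈ 0.3415025954, so P ≈ 4,610.2850.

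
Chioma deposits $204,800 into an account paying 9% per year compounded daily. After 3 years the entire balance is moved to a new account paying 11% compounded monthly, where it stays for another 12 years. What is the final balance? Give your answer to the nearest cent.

After 3 years at 9%: 204,800 × 1.30992085296 ≈ 268,271.7907.
Then 12 years at 11%: 268,271.7907 × 3.72097868068 ≈ 998,233.6138.

$998,233.61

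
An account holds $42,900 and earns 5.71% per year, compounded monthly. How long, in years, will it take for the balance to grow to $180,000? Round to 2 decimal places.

(1 + 0.00475833)^(12t) = 180,000/42,900 = 4.1958.
12t·ln(1 + 0.00475833) = ln(4.1958); 12t = 1.4341/0.00474705 ≈ 302.1004.
t ≈ 25.1750 years.

25.18 years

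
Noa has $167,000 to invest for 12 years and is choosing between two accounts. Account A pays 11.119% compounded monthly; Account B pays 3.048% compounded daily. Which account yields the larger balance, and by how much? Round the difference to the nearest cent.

Account A, by $389,513.48

Account A growth factor: (1 + 0.11119/12)^144 ≈ 3.77400327115; balance ≈ 630,258.5463.
Account B growth factor: (1 + 0.03048/365)^4380 ≈ 1.44158720044; balance ≈ 240,745.0625.
Account A is larger by 389,513.4838.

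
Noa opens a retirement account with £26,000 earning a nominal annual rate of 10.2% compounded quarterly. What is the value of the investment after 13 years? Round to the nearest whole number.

Growth factor = (1 + 0.0255)^52 ≈ 3.7038600166.
A ≈ 26,000 × 3.7038600166 ≈ 96,300.3604.

£96,300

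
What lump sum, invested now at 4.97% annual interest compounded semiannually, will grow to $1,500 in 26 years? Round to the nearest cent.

Growth factor = (1 + 0.02485)^52 ≈ 3.583734961.
P = 1,500/3.583734961 ≈ 418.5577.

$418.56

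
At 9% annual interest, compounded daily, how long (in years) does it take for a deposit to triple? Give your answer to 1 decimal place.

(1 + 0.000246575)^(365t) = 3.
365t = ln 3 / ln(1 + 0.000246575) ≈ 1.0986/0.000246545 ≈ 4456.0325.
t ≈ 12.2083.

12.2 years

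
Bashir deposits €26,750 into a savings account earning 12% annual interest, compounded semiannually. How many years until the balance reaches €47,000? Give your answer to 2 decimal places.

(1 + 0.06)^(2t) = 47,000/26,750 = 1.757.
2t·ln(1 + 0.06) = ln(1.757); 2t = 0.56361/0.0582689 ≈ 9.6726.
t ≈ 4.8363 years.

4.84 years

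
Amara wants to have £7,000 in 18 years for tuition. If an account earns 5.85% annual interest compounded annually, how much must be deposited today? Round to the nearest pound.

Growth factor = (1 + 0.0585)^18 ≈ 2.782502239.
P = 7,000/2.782502239 ≈ 2,515.7212.

£2,516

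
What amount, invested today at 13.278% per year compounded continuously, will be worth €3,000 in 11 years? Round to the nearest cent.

€696.30

P = A·e^(−rt) = 3,000·e^(−1.46058).
e^(−1.46058) ≈ 0.2321016167, so P ≈ 696.3049.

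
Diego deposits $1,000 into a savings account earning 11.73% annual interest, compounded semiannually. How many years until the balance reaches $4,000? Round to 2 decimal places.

(1 + 0.05865)^(2t) = 4,000/1,000 = 4.
2t·ln(1 + 0.05865) = ln(4); 2t = 1.3863/0.0569945 ≈ 24.3233.
t ≈ 12.1616 years.

12.16 years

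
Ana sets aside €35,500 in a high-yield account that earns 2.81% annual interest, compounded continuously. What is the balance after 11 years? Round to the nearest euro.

A = P·e^(rt) = 35,500·e^(0.0281·11) = 35,500·e^0.3091.
e^0.3091 ≈ 1.3621985836, so A ≈ 48,358.0497.

€48,358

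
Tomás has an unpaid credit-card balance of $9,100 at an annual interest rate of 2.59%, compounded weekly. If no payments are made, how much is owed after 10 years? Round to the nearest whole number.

$11,790

Periodic rate = 2.59%/52 = 0.000498077; periods = 52·10 = 520.
A = 9,100·(1 + 0.0259/52)^520 ≈ 9,100·1.2955502656 ≈ 11,789.5074.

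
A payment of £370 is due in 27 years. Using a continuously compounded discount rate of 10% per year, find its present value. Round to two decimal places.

£24.87

P = A·e^(−rt) = 370·e^(−2.7).
e^(−2.7) ≈ 0.0672055127, so P ≈ 24.8660.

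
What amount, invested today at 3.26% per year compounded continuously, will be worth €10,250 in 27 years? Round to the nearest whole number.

P = A·e^(−rt) = 10,250·e^(−0.8802).
e^(−0.8802) ≈ 0.41469996339, so P ≈ 4,250.6746.

€4,251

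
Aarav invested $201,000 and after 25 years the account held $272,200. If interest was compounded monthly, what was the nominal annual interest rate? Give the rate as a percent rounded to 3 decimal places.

The 300-period growth factor is 272,200/201,000 = 1.35423.
r/12 = 1.35423^(1/300) − 1 ≈ 0.00101128, so r ≈ 12·0.00101128 = 1.21354%.

1.214%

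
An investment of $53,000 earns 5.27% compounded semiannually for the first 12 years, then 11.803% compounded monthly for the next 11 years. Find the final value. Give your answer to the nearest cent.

After 12 years at 5.27%: 53,000 × 1.86677372544 ≈ 98,939.0074.
Then 11 years at 11.803%: 98,939.0074 × 3.64001019761 ≈ 360,138.9961.

$360,139.00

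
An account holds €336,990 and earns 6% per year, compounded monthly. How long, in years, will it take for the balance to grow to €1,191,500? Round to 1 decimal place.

21.1 years

(1 + 0.005)^(12t) = 1,191,500/336,990 = 3.5357.
12t·ln(1 + 0.005) = ln(3.5357); 12t = 1.2629/0.00498754 ≈ 253.2139.
t ≈ 21.1012 years.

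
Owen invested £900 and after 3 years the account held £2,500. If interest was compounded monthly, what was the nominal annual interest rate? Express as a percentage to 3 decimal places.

The 36-period growth factor is 2,500/900 = 2.77778.
r/12 = 2.77778^(1/36) − 1 ≈ 0.0287857, so r ≈ 12·0.0287857 = 34.54287%.

34.543%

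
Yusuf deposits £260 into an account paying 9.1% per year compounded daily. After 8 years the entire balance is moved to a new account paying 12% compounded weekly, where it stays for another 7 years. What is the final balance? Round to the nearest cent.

£1,245.91

Phase 1: 260·(1 + 0.091/365)^2920 ≈ 538.3941.
Phase 2: 538.3941·(1 + 0.12/52)^364 ≈ 1,245.9121.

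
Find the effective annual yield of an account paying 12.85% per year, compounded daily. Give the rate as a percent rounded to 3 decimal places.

One year is 365 periods at 0.000352055 each: (1 + 0.000352055)^365 ≈ 1.137096.
EAR = 1.137096 − 1 ≈ 13.70957%.

13.710%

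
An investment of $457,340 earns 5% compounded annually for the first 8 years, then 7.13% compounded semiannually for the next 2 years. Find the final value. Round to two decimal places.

Phase 1: 457,340·(1 + 0.05)^8 ≈ 675,699.4727.
Phase 2: 675,699.4727·(1 + 0.03565)^4 ≈ 777,330.3383.

$777,330.34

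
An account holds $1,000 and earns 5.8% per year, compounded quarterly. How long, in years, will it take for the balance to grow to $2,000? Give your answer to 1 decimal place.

12.0 years

(1 + 0.0145)^(4t) = 2,000/1,000 = 2.
4t·ln(1 + 0.0145) = ln(2); 4t = 0.69315/0.0143959 ≈ 48.1490.
t ≈ 12.0372 years.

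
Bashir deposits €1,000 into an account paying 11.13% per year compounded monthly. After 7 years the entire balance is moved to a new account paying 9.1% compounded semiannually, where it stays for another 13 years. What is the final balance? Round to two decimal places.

€6,905.96

Phase 1: 1,000·(1 + 0.009275)^84 ≈ 2,171.6975.
Phase 2: 2,171.6975·(1 + 0.0455)^26 ≈ 6,905.9637.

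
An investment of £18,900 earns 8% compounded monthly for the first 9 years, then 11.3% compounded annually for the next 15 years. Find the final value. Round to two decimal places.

After 9 years at 8%: 18,900 × 2.04953023579 ≈ 38,736.1215.
Then 15 years at 11.3%: 38,736.1215 × 4.98227236123 ≈ 192,993.9073.

£192,993.91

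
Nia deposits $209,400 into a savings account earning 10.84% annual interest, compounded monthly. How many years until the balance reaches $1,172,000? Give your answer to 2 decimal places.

We need (1 + 0.00903333)^(12t) = 5.5969, so 12t = ln 5.5969 / ln 1.009033 ≈ 191.5116.
t ≈ 191.5116/12 = 15.9593 years.

15.96 years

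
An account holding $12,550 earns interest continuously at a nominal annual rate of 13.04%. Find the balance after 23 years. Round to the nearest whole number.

A = P·e^(rt) = 12,550·e^(0.1304·23) = 12,550·e^2.9992.
e^2.9992 ≈ 20.0694749193, so A ≈ 251,871.9102.

$251,872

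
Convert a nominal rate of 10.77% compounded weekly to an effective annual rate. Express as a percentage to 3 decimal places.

EAR = (1 + 10.77%/52)^52 − 1 = (1 + 0.00207115)^52 − 1.
(1 + 0.00207115)^52 ≈ 1.11359, so EAR ≈ 11.35895%.

11.359%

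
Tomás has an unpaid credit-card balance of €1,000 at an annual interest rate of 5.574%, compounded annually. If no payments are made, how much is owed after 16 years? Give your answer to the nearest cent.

Annual rate = 5.574% = 0.05574; years = 16.
A = 1,000·(1 + 0.05574)^16 ≈ 1,000·2.38183473 ≈ 2,381.8347.

€2,381.83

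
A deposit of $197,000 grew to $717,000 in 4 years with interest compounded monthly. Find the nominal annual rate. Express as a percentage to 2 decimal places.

(1 + r/12)^48 = 717,000/197,000 = 3.63959.
1 + r/12 = 3.63959^(1/48) ≈ 1.027279, so r/12 ≈ 0.0272795.
r ≈ 12·0.0272795 = 32.73535%.

32.74%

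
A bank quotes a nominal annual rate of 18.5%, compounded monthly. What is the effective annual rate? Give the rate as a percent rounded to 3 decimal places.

20.152%

EAR = (1 + 18.5%/12)^12 − 1 = (1 + 0.0154167)^12 − 1.
(1 + 0.0154167)^12 ≈ 1.201521, so EAR ≈ 20.15212%.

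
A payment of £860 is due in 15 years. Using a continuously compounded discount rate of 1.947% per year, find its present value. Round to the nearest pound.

P = A·e^(−rt) = 860·e^(−0.29205).
e^(−0.29205) ≈ 0.746731198, so P ≈ 642.1888.

£642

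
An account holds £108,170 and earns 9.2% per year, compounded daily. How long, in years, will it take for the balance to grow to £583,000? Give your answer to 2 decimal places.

We need (1 + 0.000252055)^(365t) = 5.3897, so 365t = ln 5.3897 / ln 1.000252 ≈ 6683.8459.
t ≈ 6683.8459/365 = 18.3119 years.

18.31 years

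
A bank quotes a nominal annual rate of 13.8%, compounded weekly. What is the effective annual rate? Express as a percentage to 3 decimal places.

One year is 52 periods at 0.00265385 each: (1 + 0.00265385)^52 ≈ 1.147766.
EAR = 1.147766 − 1 ≈ 14.77657%.

14.777%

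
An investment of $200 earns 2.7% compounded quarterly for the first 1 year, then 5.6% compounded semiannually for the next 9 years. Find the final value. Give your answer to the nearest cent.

$337.75

Phase 1: 200·(1 + 0.00675)^4 ≈ 205.4549.
Phase 2: 205.4549·(1 + 0.028)^18 ≈ 337.7479.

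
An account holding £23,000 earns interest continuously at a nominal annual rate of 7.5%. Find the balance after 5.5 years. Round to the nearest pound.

£34,744

A = P·e^(rt) = 23,000·e^(0.075·5.5) = 23,000·e^0.4125.
e^0.4125 ≈ 1.5105895423, so A ≈ 34,743.5595.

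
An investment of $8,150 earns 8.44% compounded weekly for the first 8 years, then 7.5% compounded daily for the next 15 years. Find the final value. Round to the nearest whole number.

$49,282

After 8 years at 8.44%: 8,150 × 1.9633508707 ≈ 16,001.3096.
Then 15 years at 7.5%: 16,001.3096 × 3.0798609 ≈ 49,281.8078.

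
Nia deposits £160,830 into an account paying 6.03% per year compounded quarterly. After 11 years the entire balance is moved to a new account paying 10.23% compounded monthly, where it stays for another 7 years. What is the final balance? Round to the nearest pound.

Phase 1: 160,830·(1 + 0.015075)^44 ≈ 310,659.6586.
Phase 2: 310,659.6586·(1 + 0.008525)^84 ≈ 633,818.6224.

£633,819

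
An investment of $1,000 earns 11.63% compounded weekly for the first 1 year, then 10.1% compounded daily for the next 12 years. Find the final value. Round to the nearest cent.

$3,773.50

After 1 years at 11.63%: 1,000 × 1.123186954 ≈ 1,123.1870.
Then 12 years at 10.1%: 1,123.1870 × 3.359635021 ≈ 3,773.4982.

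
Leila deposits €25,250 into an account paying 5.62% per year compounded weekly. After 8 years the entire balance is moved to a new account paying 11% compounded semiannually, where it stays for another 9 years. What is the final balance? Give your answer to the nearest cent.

€103,743.05

Phase 1: 25,250·(1 + 0.0562/52)^416 ≈ 39,574.4368.
Phase 2: 39,574.4368·(1 + 0.055)^18 ≈ 103,743.0510.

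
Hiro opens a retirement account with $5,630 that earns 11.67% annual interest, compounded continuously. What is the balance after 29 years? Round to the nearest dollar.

A = P·e^(rt) = 5,630·e^(0.1167·29) = 5,630·e^3.3843.
e^3.3843 ≈ 29.4973373515, so A ≈ 166,070.0093.

$166,070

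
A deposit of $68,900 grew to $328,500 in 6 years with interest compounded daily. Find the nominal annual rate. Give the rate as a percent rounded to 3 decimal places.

(1 + r/365)^2190 = 328,500/68,900 = 4.76778.
1 + r/365 = 4.76778^(1/2190) ≈ 1.000713, so r/365 ≈ 0.000713442.
r ≈ 365·0.000713442 = 26.04063%.

26.041%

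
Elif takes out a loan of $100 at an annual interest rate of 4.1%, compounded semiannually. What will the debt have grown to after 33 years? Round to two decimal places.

Growth factor = (1 + 0.0205)^66 ≈ 3.81644139.
A ≈ 100 × 3.81644139 ≈ 381.6441.

$381.64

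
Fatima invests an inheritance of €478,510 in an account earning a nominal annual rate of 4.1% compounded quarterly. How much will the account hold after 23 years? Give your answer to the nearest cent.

€1,222,773.61

Periodic rate = 4.1%/4 = 0.01025; periods = 4·23 = 92.
A = 478,510·(1 + 0.01025)^92 ≈ 478,510·2.555377335384 ≈ 1,222,773.6088.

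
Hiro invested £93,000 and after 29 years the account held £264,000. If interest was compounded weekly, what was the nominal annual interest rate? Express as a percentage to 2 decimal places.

3.60%

The 1508-period growth factor is 264,000/93,000 = 2.83871.
r/52 = 2.83871^(1/1508) − 1 ≈ 0.000692116, so r ≈ 52·0.000692116 = 3.59900%.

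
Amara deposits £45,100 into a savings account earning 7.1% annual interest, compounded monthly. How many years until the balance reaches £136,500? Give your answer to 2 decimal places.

15.64 years

(1 + 0.00591667)^(12t) = 136,500/45,100 = 3.0266.
12t·ln(1 + 0.00591667) = ln(3.0266); 12t = 1.1074/0.00589923 ≈ 187.7265.
t ≈ 15.6439 years.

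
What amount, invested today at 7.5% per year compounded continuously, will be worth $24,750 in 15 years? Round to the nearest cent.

P = A·e^(−rt) = 24,750·e^(−1.125).
e^(−1.125) ≈ 0.32465246736, so P ≈ 8,035.1486.

$8,035.15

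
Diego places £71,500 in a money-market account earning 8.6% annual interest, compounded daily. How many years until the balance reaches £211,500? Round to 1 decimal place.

We need (1 + 0.000235616)^(365t) = 2.958, so 365t = ln 2.958 / ln 1.000236 ≈ 4603.4789.
t ≈ 4603.4789/365 = 12.6123 years.

12.6 years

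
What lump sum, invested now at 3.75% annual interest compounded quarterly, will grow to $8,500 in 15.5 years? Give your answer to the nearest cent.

Periodic rate = 3.75%/4 = 0.009375; 62 periods.
P = 8,500/(1 + 0.009375)^62 ≈ 8,500/1.78343682 ≈ 4,766.0786.

$4,766.08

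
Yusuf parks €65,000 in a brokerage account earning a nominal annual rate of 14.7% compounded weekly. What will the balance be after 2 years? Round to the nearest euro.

€87,180

Growth factor = (1 + 0.147/52)^104 ≈ 1.3412274791.
A ≈ 65,000 × 1.3412274791 ≈ 87,179.7861.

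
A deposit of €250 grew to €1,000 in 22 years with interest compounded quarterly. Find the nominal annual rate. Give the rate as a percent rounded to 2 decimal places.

The 88-period growth factor is 1,000/250 = 4.
r/4 = 4^(1/88) − 1 ≈ 0.0158781, so r ≈ 4·0.0158781 = 6.35123%.

6.35%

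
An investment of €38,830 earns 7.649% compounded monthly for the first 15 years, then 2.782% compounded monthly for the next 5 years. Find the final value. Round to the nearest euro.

Phase 1: 38,830·(1 + 0.07649/12)^180 ≈ 121,863.5418.
Phase 2: 121,863.5418·(1 + 0.02782/12)^60 ≈ 140,027.7920.

€140,028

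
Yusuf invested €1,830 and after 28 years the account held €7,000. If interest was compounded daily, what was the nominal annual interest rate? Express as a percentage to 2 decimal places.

4.79%

The 10220-period growth factor is 7,000/1,830 = 3.82514.
r/365 = 3.82514^(1/10220) − 1 ≈ 0.00013128, so r ≈ 365·0.00013128 = 4.79172%.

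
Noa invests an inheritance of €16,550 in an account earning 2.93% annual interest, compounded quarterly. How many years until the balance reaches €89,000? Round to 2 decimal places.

57.62 years

(1 + 0.007325)^(4t) = 89,000/16,550 = 5.3776.
4t·ln(1 + 0.007325) = ln(5.3776); 4t = 1.6823/0.0072983 ≈ 230.4988.
t ≈ 57.6247 years.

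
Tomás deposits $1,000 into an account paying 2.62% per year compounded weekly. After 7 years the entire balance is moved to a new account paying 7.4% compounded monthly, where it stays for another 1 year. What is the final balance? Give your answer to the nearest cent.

After 7 years at 2.62%: 1,000 × 1.201239347 ≈ 1,201.2393.
Then 1 years at 7.4%: 1,201.2393 × 1.076562147 ≈ 1,293.2088.

$1,293.21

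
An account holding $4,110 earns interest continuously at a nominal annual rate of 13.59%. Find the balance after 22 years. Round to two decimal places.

$81,713.81

A = P·e^(rt) = 4,110·e^(0.1359·22) = 4,110·e^2.9898.
e^2.9898 ≈ 19.881705753, so A ≈ 81,713.8106.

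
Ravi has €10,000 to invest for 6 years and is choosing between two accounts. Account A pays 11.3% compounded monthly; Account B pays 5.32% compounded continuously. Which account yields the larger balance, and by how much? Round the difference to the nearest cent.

Account A growth factor: (1 + 0.113/12)^72 ≈ 1.9636945036; balance ≈ 19,636.9450.
Account B growth factor: e^(0.0532·6) = e^0.3192 ≈ 1.3760265027; balance ≈ 13,760.2650.
Account A is larger by 5,876.6800.

Account A, by €5,876.68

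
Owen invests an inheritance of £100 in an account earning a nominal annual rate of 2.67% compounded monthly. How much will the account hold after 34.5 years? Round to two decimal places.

£250.96

Periodic rate = 2.67%/12 = 0.002225; periods = 12·34.5 = 414.
A = 100·(1 + 0.002225)^414 ≈ 100·2.50960843 ≈ 250.9608.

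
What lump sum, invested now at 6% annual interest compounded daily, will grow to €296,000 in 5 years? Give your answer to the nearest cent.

Periodic rate = 6%/365 = 0.000164384; 1825 periods.
P = 296,000/(1 + 0.06/365)^1825 ≈ 296,000/1.34982552744 ≈ 219,287.5998.

€219,287.60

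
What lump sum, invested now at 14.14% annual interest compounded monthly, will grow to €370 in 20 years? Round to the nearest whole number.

€22

Growth factor = (1 + 0.1414/12)^240 ≈ 16.6343213.
P = 370/16.6343213 ≈ 22.2432.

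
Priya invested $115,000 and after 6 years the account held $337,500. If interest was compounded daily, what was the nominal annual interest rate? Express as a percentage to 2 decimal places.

17.95%

(1 + r/365)^2190 = 337,500/115,000 = 2.93478.
1 + r/365 = 2.93478^(1/2190) ≈ 1.000492, so r/365 ≈ 0.000491734.
r ≈ 365·0.000491734 = 17.94830%.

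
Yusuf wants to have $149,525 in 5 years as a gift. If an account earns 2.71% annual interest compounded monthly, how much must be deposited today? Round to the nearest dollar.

$130,597

Growth factor = (1 + 0.0271/12)^60 ≈ 1.14493426844.
P = 149,525/1.14493426844 ≈ 130,597.0169.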